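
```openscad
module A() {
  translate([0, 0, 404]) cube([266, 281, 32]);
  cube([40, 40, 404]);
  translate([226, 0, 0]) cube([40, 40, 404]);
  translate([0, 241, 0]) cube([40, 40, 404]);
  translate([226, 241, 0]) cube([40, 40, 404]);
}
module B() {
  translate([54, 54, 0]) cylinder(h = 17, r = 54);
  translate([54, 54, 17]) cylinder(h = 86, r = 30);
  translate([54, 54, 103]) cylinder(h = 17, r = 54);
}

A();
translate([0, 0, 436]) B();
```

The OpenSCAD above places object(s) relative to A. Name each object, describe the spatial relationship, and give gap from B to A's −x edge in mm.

The spool's min-x is at 0; the stool's min-x is 0; gap = 0 mm.

A is a stool. B is a spool. The spool is on top of the stool. The gap from the spool to the stool's −x edge is 0 mm.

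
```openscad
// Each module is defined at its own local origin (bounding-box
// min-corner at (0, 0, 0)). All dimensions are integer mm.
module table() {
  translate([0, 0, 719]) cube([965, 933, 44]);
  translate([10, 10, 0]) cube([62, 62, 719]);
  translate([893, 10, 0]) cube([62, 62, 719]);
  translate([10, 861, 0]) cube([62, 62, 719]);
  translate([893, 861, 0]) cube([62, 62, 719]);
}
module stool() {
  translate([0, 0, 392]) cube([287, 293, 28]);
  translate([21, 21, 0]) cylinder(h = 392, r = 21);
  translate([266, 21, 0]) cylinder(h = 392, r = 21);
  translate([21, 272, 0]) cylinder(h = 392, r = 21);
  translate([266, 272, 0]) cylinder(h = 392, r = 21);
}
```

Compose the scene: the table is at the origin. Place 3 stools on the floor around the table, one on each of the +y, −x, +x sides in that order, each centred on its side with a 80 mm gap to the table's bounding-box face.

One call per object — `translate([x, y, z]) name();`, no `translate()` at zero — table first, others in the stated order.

table();
translate([339, 1013, 0]) stool();
translate([-367, 320, 0]) stool();
translate([1045, 320, 0]) stool();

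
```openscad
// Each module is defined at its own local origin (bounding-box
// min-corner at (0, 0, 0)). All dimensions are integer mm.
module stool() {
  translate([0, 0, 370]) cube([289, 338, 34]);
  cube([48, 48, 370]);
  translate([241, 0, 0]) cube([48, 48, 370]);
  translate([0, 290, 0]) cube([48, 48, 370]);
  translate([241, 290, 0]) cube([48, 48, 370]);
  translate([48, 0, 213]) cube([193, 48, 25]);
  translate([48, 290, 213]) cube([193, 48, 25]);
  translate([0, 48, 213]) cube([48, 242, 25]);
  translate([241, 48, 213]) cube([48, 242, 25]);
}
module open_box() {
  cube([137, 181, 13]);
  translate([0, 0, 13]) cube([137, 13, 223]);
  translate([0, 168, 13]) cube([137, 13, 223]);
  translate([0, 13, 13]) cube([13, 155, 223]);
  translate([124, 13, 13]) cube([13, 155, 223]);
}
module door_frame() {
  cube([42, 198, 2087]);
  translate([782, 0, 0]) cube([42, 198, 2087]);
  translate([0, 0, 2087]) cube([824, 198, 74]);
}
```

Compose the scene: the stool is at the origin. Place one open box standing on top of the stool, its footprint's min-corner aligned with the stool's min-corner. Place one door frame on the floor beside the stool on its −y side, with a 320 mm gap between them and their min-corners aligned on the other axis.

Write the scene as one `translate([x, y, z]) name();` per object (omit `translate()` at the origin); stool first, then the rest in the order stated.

stool();
translate([0, 0, 404]) open_box();
translate([0, -518, 0]) door_frame();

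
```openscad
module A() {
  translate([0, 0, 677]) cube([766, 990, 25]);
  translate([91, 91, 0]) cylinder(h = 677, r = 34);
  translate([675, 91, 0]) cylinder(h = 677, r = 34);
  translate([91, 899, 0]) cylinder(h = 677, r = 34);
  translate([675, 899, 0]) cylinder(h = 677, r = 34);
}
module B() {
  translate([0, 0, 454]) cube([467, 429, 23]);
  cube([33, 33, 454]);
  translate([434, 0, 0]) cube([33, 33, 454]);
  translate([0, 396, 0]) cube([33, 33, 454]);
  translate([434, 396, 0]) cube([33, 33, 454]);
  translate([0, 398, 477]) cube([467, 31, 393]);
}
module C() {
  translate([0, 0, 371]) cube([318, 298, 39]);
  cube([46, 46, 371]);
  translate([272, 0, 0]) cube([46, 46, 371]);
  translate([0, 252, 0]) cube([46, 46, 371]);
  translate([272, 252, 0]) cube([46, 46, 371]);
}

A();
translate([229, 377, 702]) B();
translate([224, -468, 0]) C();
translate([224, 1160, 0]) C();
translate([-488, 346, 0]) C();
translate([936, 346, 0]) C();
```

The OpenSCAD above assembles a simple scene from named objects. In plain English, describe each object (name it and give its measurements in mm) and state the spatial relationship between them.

A is a table: top 766 mm (x) × 990 mm (y), 25 mm thick, upper face at z = 702 mm, on four round legs of 68 mm diameter, each leg's bounding box inset 57 mm from the nearest pair of top edges, running from z = 0 to the bottom of the top.

B is a chair. The seat is a 467×429×23 mm slab with its top at z = 477 mm, on four 33×33 mm corner legs (flush with the seat edges, standing on z = 0). A flat backrest 31 mm thick, 393 mm tall, spans the full seat width and rises from the seat top along its +y edge, rear face flush with the rear of the seat.

C is a four-legged stool. The seat is 318×298 mm, 39 mm thick, top at z = 410 mm. It stands on four square legs, each 46×46 mm in cross-section, from z = 0 to the seat underside, each flush with a corner of the seat.

The chair is on top of the table. Four stools sit around the table at the −y, +y, −x, +x sides.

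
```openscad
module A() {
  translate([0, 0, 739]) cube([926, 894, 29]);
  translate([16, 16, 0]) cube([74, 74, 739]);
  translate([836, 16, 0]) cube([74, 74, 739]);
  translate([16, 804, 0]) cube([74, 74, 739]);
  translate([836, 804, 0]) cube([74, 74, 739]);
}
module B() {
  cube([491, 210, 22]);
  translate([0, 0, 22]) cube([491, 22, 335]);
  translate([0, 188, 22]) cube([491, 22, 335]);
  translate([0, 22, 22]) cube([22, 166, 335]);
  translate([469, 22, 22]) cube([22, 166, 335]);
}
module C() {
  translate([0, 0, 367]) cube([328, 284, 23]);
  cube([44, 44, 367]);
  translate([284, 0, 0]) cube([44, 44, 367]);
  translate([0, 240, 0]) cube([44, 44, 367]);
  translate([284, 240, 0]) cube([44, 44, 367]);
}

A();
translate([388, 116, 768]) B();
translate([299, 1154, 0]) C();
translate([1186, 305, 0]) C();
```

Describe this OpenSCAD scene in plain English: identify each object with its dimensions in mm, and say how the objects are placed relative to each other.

A is a rectangular dining table. The top is 926×894×29 mm with its upper surface at z = 768 mm. It stands on four 74×74 mm square legs, each inset 16 mm from the nearest pair of top edges, running from the floor to the underside of the top.

B is an open storage box with external size 491×210×357 mm and wall thickness 22 mm (the base is also 22 mm thick). The base covers the whole footprint; the four walls stand on the base, with the y-facing walls full-width and the x-facing walls fitting between their inner faces.

C is a simple wooden stool: a rectangular seat 328 mm (x) by 284 mm (y), 23 mm thick, top face at z = 390 mm, on four square legs, each 44×44 mm in cross-section. The legs rest on z = 0, each flush with a corner of the seat.

The open box is on top of the table. Two stools sit around the table at the +y, +x sides.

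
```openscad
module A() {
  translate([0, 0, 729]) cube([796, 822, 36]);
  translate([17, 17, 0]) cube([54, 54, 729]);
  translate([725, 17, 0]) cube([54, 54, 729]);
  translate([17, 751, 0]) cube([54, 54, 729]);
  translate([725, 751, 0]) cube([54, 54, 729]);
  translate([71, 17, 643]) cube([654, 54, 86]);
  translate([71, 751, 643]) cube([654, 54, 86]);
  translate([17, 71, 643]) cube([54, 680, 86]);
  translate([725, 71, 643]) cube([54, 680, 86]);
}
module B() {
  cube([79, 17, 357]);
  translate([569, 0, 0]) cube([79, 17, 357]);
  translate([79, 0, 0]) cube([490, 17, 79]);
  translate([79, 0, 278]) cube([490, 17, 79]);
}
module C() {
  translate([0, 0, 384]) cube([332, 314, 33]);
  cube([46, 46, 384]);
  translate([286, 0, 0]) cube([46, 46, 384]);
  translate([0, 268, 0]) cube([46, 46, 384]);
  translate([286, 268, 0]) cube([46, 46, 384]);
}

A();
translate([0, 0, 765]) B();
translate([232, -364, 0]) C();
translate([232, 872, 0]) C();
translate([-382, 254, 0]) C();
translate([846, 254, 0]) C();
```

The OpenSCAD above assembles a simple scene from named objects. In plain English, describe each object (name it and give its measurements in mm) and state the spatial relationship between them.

A is a table with a 796×822 mm rectangular top, 36 mm thick, top surface at z = 765 mm, supported by four 54×54 mm square legs, each inset 17 mm from the nearest pair of top edges, running from the floor. Four apron rails, 54 mm thick and 86 mm tall, run between adjacent legs with their top edges flush with the underside of the top and their outer faces flush with the legs' outer faces.

B is a rectangular picture frame lying in the x–z plane (depth along y). The opening is 490 mm wide (x) by 199 mm tall (z), surrounded by a border 79 mm wide on all four sides. The frame is 17 mm deep and is made of two full-height vertical stiles with two horizontal rails fitted between them.

C is a four-legged stool. The seat is a 332×314×33 mm slab whose top surface is at z = 417 mm; four square legs, each 46×46 mm in cross-section, run from the floor (z = 0) to the underside of the seat, each flush with a corner of the seat.

The picture frame is on top of the table. Four stools sit around the table at the −y, +y, −x, +x sides.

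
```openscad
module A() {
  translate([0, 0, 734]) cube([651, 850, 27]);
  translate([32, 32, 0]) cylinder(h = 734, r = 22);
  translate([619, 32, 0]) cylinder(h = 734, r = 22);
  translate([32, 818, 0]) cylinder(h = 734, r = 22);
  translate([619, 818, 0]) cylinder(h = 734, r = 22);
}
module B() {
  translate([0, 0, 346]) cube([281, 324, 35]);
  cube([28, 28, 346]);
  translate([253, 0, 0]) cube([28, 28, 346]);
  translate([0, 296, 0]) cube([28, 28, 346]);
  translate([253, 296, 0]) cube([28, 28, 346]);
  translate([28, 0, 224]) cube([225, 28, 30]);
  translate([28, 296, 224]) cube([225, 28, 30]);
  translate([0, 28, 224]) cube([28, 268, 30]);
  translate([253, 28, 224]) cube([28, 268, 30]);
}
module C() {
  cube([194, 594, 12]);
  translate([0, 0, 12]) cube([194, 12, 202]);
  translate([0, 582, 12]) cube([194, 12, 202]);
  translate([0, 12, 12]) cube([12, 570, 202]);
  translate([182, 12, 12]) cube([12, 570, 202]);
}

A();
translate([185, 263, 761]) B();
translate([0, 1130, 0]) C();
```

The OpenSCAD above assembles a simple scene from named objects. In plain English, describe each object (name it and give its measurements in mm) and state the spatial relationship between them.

A is a rectangular dining table. The top is 651×850×27 mm with its upper surface at z = 761 mm. It stands on four round legs of 44 mm diameter, each leg's bounding box inset 10 mm from the nearest pair of top edges, running from the floor to the underside of the top.

B is a simple wooden stool: a rectangular seat 281 mm (x) by 324 mm (y), 35 mm thick, top face at z = 381 mm, on four square legs, each 28×28 mm in cross-section. The legs rest on z = 0, each flush with a corner of the seat. Four stretchers, 28 mm wide and 30 mm tall, connect adjacent legs with their undersides at z = 224 mm, each running between the inner faces of the legs it joins and aligned with the legs' outer faces on the other axis.

C is an open-topped rectangular box: outside dimensions 194×594×214 mm, with a uniform wall and base thickness of 12 mm. The base is a full 194×594 slab on the floor; four walls sit on top of the base. The front and back walls (the −y and +y sides) span the full width; the two side walls fit between them.

The stool is on top of the table, centred. The open box is on the floor beside the table on its +y side.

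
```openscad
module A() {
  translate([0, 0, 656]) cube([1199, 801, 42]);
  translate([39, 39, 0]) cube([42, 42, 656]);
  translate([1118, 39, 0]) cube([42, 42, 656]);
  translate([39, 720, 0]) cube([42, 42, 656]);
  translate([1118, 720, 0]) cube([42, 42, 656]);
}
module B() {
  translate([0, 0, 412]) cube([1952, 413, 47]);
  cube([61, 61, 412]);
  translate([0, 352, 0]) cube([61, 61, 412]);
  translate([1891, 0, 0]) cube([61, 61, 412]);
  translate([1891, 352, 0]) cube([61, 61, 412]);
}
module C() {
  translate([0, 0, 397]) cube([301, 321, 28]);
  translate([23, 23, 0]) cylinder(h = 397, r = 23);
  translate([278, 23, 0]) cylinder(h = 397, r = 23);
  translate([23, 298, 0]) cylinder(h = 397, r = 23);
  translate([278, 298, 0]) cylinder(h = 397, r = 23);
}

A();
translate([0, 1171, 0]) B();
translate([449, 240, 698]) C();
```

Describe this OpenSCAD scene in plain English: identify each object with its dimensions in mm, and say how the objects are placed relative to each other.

A is a rectangular dining table. The top is 1199×801×42 mm with its upper surface at z = 698 mm. It stands on four 42×42 mm square legs, each inset 39 mm from the nearest pair of top edges, running from the floor to the underside of the top.

B is a long wooden bench with a 1952 mm (x) × 413 mm (y) seat, 47 mm thick, its top surface 459 mm above the floor. Four 61 mm square legs at the seat corners, flush with the edges, run from z = 0 to the seat underside.

C is a four-legged stool. The seat is 301×321 mm, 28 mm thick, top at z = 425 mm. It stands on four round legs, each 46 mm in diameter, from z = 0 to the seat underside, each leg's axis is inset half a diameter from the nearest pair of seat edges (so the leg's bounding box is flush with the corner).

The bench is on the floor beside the table on its +y side. The stool is on top of the table, centred.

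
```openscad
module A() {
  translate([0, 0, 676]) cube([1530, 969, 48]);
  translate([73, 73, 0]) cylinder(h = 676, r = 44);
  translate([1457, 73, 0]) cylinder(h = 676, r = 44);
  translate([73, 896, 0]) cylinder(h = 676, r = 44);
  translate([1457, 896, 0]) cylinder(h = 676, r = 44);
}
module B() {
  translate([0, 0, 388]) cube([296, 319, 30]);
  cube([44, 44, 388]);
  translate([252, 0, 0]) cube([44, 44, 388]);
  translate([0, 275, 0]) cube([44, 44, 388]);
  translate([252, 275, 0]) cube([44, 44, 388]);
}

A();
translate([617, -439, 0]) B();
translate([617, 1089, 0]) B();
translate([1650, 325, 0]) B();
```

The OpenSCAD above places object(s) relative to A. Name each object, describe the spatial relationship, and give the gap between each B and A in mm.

A is a table. B is a stool. Three stools sit around the table at the −y, +y, +x sides. The gap between each stool and the table is 120 mm.

Each stool's nearest face is 120 mm from the table's bounding box.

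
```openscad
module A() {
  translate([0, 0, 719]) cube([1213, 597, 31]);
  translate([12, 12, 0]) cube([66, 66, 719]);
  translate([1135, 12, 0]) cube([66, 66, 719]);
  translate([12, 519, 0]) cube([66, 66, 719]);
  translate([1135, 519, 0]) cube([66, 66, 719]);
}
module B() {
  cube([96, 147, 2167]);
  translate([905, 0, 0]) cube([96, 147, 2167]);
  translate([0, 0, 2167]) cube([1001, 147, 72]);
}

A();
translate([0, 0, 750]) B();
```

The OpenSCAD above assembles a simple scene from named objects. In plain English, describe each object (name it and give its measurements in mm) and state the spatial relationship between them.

A is a table with a 1213×597 mm rectangular top, 31 mm thick, top surface at z = 750 mm, supported by four 66×66 mm square legs, each inset 12 mm from the nearest pair of top edges, running from the floor.

B is a rectangular door frame: two vertical jambs of 96×147 mm section, 2167 mm tall, with a clear opening 809 mm wide between their inner faces. A header 72 mm tall and 147 mm deep lies on top of the jambs and spans the full outside width.

The door frame is on top of the table.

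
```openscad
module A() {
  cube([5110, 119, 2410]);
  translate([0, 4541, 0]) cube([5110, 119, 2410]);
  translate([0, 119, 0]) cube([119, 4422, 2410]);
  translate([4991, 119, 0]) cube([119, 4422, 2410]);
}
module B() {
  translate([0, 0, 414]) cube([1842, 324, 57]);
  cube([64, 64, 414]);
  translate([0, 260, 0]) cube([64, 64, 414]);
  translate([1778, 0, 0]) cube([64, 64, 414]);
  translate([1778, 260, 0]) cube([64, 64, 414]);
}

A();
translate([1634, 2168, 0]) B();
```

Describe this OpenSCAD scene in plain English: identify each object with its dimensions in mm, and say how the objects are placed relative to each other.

A is the wall frame of a small rectangular building: four walls, each 2410 mm tall and 119 mm thick, enclosing a footprint 5110 mm (x) by 4660 mm (y) outside-to-outside, with no floor or roof. The front and back walls (the −y and +y sides) span the full width; the two side walls fit between them.

B is a long wooden bench with a 1842 mm (x) × 324 mm (y) seat, 57 mm thick, its top surface 471 mm above the floor. Four 64 mm square legs at the seat corners, flush with the edges, run from z = 0 to the seat underside.

The bench sits inside the house frame, centred.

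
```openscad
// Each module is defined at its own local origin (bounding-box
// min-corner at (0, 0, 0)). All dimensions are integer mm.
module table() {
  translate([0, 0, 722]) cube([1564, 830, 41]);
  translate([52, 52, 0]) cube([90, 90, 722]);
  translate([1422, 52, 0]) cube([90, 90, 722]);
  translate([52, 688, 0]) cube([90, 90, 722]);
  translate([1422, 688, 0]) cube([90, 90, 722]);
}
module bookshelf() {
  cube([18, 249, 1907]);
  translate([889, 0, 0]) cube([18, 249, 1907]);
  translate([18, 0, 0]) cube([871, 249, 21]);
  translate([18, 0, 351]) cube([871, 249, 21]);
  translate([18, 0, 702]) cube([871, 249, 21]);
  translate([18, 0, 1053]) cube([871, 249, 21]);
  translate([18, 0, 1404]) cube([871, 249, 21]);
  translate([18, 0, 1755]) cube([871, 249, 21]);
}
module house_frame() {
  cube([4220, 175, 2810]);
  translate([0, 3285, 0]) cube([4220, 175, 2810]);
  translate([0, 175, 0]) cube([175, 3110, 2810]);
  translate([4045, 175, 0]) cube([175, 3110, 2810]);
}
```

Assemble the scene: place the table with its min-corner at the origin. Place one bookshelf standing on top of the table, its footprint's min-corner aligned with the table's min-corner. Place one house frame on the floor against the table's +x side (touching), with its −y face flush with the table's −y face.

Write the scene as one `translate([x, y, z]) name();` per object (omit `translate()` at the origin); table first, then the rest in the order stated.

table();
translate([0, 0, 763]) bookshelf();
translate([1564, 0, 0]) house_frame();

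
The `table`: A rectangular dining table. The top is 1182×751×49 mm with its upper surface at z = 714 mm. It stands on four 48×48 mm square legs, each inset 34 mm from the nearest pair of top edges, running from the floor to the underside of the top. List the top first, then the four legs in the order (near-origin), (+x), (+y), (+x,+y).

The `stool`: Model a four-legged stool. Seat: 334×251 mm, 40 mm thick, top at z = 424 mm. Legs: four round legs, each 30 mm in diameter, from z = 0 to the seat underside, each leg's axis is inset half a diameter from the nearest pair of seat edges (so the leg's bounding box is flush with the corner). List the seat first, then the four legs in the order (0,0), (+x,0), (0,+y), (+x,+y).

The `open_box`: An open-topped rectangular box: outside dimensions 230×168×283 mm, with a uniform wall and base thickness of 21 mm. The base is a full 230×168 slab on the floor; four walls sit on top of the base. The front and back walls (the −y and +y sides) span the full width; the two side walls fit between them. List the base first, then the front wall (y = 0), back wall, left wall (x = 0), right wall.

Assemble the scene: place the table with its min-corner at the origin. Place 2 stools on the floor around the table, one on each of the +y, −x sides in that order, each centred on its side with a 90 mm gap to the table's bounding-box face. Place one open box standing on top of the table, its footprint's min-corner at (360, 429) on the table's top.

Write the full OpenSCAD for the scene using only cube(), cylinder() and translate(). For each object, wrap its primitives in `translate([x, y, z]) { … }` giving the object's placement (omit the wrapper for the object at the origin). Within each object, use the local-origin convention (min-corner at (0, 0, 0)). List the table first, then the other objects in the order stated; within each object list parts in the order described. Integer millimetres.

translate([0, 0, 665]) cube([1182, 751, 49]);
translate([34, 34, 0]) cube([48, 48, 665]);
translate([1100, 34, 0]) cube([48, 48, 665]);
translate([34, 669, 0]) cube([48, 48, 665]);
translate([1100, 669, 0]) cube([48, 48, 665]);
translate([424, 841, 0]) {
  translate([0, 0, 384]) cube([334, 251, 40]);
  translate([15, 15, 0]) cylinder(h = 384, r = 15);
  translate([319, 15, 0]) cylinder(h = 384, r = 15);
  translate([15, 236, 0]) cylinder(h = 384, r = 15);
  translate([319, 236, 0]) cylinder(h = 384, r = 15);
}
translate([-424, 250, 0]) {
  translate([0, 0, 384]) cube([334, 251, 40]);
  translate([15, 15, 0]) cylinder(h = 384, r = 15);
  translate([319, 15, 0]) cylinder(h = 384, r = 15);
  translate([15, 236, 0]) cylinder(h = 384, r = 15);
  translate([319, 236, 0]) cylinder(h = 384, r = 15);
}
translate([360, 429, 714]) {
  cube([230, 168, 21]);
  translate([0, 0, 21]) cube([230, 21, 262]);
  translate([0, 147, 21]) cube([230, 21, 262]);
  translate([0, 21, 21]) cube([21, 126, 262]);
  translate([209, 21, 21]) cube([21, 126, 262]);
}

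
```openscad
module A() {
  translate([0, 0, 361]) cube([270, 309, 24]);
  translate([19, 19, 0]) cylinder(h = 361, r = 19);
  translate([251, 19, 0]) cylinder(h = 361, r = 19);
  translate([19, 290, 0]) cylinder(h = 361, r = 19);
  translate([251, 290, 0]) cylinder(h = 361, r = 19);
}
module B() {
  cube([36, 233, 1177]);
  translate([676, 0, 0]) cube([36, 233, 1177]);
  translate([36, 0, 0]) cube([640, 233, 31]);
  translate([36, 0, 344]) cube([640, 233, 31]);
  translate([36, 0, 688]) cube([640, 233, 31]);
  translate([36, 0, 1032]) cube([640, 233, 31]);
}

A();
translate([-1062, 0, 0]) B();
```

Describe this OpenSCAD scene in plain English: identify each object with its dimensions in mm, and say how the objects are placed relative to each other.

A is a simple wooden stool: a rectangular seat 270 mm (x) by 309 mm (y), 24 mm thick, top face at z = 385 mm, on four round legs, each 38 mm in diameter. The legs rest on z = 0, each leg's axis is inset half a diameter from the nearest pair of seat edges (so the leg's bounding box is flush with the corner).

B is an open bookshelf. Two side panels, each 36 mm thick, 233 mm deep and 1177 mm tall, stand 712 mm apart (outside-to-outside). Between them sit 4 shelves, each 31 mm thick and 233 mm deep, spanning the full gap between the sides. The bottom shelf rests on the floor (its underside at z = 0) and the clear gap between one shelf's top and the next shelf's underside is 313 mm.

The bookshelf is on the floor beside the stool on its −x side.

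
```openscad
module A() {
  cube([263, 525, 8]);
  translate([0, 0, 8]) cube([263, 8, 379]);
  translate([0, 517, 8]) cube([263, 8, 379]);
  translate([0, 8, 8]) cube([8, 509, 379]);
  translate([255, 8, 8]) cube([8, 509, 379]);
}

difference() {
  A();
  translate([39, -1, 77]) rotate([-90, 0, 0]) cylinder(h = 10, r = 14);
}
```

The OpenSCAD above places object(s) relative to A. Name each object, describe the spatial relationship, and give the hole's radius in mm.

A is an open box. The open box has a circular hole through its front wall. The hole's radius is 14 mm.

The subtracted cylinder has r = 14 mm.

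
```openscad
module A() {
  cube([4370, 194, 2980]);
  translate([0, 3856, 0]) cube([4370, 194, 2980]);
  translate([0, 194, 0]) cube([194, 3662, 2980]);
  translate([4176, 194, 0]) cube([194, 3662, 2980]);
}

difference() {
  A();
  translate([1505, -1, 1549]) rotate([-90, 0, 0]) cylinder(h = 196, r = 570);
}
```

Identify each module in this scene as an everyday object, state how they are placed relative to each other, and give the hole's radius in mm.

A is a house frame. The house frame has a circular hole through its front wall. The hole's radius is 570 mm.

The subtracted cylinder has r = 570 mm.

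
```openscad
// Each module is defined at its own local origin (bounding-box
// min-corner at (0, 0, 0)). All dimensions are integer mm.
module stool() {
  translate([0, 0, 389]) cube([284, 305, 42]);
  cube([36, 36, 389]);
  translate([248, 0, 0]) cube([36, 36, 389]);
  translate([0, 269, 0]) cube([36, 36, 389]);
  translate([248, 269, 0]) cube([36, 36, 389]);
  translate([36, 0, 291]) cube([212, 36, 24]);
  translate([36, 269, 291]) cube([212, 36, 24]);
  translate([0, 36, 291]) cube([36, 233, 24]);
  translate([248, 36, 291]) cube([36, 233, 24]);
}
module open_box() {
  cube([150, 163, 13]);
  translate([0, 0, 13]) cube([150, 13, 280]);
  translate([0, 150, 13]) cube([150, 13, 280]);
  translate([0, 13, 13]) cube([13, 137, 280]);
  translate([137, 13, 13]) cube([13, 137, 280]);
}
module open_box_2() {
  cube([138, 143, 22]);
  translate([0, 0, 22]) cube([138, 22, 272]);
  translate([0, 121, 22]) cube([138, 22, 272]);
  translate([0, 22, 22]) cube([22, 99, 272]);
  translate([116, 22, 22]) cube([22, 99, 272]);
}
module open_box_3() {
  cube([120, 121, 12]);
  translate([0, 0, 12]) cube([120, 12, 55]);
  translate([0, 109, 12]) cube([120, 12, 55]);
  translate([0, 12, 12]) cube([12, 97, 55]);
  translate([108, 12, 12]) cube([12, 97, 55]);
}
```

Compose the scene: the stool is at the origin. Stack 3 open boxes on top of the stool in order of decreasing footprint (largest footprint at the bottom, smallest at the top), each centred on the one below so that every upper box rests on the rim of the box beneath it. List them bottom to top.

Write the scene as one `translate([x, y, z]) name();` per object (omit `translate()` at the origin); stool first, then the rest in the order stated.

stool();
translate([67, 71, 431]) open_box();
translate([73, 81, 724]) open_box_2();
translate([82, 92, 1018]) open_box_3();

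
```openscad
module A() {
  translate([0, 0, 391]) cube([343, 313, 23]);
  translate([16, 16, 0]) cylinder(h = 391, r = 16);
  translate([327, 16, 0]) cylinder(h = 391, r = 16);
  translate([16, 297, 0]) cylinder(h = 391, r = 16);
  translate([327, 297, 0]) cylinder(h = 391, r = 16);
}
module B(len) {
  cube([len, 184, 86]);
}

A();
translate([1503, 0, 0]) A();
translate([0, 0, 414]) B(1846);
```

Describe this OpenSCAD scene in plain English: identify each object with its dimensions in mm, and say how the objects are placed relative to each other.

A is a four-legged stool. The seat is 343×313 mm, 23 mm thick, top at z = 414 mm. It stands on four round legs, each 32 mm in diameter, from z = 0 to the seat underside, each leg's axis is inset half a diameter from the nearest pair of seat edges (so the leg's bounding box is flush with the corner).

B is a rectangular beam 1846 mm long (x), 184 mm deep (y), 86 mm thick (z).

The beam spans the tops of two stools placed 1160 mm apart, resting at z = 414 mm.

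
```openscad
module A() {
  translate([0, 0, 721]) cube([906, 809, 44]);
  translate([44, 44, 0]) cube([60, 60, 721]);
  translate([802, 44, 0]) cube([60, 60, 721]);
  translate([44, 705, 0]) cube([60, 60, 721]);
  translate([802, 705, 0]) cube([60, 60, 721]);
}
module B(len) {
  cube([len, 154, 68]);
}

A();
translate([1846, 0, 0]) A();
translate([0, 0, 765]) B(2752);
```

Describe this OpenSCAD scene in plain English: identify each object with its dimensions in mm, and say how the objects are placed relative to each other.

A is a table with a 906×809 mm rectangular top, 44 mm thick, top surface at z = 765 mm, supported by four 60×60 mm square legs, each inset 44 mm from the nearest pair of top edges, running from the floor.

B is a rectangular beam 2752 mm long (x), 154 mm deep (y), 68 mm thick (z).

The beam spans the tops of two tables placed 940 mm apart, resting at z = 765 mm.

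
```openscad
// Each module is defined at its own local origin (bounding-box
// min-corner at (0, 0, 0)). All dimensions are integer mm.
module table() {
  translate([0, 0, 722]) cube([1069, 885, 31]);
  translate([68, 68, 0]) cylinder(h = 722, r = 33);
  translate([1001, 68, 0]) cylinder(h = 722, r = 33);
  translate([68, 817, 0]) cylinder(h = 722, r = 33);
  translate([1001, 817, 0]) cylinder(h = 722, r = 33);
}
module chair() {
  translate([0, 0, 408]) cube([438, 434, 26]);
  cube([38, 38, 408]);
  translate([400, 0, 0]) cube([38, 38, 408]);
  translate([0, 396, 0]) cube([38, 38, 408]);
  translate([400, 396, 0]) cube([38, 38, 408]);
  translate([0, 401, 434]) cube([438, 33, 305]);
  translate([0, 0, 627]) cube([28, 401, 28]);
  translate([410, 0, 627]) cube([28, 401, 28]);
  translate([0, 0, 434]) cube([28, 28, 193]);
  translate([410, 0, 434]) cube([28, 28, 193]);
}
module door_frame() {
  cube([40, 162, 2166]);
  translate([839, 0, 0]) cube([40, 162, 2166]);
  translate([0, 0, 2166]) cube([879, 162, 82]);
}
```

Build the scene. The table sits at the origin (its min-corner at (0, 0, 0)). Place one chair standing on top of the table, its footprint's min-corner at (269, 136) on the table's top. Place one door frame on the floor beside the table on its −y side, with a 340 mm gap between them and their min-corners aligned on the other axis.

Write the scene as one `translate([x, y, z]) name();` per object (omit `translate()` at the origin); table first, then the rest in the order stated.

table();
translate([269, 136, 753]) chair();
translate([0, -502, 0]) door_frame();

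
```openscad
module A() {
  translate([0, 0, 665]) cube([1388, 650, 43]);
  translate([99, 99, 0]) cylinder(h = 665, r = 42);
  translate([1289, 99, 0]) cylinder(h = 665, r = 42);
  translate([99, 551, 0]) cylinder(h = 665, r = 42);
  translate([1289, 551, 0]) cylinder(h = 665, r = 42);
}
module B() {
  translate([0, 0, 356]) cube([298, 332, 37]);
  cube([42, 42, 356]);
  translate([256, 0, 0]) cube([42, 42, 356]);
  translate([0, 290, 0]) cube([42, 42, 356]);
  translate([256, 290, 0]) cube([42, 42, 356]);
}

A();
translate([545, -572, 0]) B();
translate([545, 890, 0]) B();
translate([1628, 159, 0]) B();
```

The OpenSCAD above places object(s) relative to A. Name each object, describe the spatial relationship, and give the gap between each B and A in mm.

Each stool's nearest face is 240 mm from the table's bounding box.

A is a table. B is a stool. Three stools sit around the table at the −y, +y, +x sides. The gap between each stool and the table is 240 mm.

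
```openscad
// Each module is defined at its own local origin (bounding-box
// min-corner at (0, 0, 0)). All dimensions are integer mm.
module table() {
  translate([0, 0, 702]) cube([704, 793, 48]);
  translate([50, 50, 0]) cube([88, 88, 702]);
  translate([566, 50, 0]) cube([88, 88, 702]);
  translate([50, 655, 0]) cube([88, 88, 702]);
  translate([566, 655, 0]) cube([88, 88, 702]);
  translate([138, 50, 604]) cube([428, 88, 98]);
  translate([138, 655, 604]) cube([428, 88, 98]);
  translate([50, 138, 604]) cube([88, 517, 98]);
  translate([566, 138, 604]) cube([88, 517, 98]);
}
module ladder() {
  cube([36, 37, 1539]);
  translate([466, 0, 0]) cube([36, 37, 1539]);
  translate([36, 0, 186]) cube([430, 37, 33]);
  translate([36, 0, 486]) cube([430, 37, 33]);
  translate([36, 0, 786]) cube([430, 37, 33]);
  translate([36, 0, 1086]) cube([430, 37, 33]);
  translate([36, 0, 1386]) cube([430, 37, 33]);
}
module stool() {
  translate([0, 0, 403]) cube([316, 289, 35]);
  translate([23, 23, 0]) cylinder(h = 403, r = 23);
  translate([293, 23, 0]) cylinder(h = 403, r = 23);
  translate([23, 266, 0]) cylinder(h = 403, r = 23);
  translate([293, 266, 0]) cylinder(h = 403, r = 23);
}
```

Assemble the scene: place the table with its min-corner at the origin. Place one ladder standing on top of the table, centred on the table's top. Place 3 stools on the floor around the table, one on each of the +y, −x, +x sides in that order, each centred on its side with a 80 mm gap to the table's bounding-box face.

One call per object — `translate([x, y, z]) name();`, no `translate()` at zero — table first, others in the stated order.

table();
translate([101, 378, 750]) ladder();
translate([194, 873, 0]) stool();
translate([-396, 252, 0]) stool();
translate([784, 252, 0]) stool();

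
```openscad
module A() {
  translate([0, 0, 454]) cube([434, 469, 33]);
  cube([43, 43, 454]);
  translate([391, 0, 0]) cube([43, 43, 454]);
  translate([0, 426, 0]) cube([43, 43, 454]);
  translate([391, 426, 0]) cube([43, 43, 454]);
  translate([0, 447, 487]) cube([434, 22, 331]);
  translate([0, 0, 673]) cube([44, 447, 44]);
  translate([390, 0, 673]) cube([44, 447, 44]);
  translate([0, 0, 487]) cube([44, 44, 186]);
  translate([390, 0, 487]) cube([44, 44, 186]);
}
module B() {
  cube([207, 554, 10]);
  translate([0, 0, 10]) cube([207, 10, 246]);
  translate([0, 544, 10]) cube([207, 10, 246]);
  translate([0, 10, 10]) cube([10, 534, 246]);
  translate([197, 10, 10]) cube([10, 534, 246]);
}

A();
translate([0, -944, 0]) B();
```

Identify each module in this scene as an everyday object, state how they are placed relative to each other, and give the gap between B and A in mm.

A is a chair. B is an open box. The open box is on the floor beside the chair on its −y side. The gap between the open box and the chair is 390 mm.

The open box's nearest face is 390 mm from the chair's −y face.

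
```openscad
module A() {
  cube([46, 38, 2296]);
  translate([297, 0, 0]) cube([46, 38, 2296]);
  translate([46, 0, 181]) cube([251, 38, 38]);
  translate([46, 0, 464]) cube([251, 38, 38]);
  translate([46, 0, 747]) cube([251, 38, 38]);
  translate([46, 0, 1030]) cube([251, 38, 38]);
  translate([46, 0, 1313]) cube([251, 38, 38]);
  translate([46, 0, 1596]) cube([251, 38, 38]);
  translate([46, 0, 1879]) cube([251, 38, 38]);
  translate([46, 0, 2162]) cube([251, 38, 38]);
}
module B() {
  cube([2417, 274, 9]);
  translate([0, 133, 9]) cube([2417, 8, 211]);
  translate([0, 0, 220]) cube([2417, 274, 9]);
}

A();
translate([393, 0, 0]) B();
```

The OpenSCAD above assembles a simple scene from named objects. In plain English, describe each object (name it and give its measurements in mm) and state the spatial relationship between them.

A is a straight ladder. Two 46×38 mm vertical rails, 2296 mm tall, stand 343 mm apart (outside-to-outside) with their front faces coplanar on the −y side. 8 rungs, each 38 mm deep and 38 mm tall, span between the inner faces of the rails, front faces flush with the rails. The lowest rung's underside is at z = 181 mm and rungs are spaced 283 mm apart (underside to underside).

B is an I-beam lying along x, 2417 mm long. Overall section height 229 mm. Two flanges 274 mm wide (y) and 9 mm thick, one on the floor and one at the top; a web 8 mm thick runs between them, centred on the flange width.

The I-beam is on the floor beside the ladder on its +x side.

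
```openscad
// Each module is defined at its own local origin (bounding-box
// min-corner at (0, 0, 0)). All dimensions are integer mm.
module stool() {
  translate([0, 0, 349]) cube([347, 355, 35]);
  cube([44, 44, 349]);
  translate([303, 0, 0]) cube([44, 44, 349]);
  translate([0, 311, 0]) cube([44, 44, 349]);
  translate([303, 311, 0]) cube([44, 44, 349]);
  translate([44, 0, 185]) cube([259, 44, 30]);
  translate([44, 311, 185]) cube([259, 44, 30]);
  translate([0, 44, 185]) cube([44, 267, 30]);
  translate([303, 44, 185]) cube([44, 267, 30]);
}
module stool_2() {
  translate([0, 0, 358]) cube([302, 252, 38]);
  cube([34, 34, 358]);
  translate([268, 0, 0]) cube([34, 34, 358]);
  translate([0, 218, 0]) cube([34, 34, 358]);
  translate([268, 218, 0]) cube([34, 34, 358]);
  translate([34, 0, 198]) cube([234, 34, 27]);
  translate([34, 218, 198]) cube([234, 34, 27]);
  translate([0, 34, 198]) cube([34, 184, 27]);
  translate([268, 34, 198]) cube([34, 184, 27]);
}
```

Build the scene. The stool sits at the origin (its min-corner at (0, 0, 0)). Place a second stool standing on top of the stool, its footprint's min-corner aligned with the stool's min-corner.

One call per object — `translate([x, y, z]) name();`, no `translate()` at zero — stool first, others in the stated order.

stool();
translate([0, 0, 384]) stool_2();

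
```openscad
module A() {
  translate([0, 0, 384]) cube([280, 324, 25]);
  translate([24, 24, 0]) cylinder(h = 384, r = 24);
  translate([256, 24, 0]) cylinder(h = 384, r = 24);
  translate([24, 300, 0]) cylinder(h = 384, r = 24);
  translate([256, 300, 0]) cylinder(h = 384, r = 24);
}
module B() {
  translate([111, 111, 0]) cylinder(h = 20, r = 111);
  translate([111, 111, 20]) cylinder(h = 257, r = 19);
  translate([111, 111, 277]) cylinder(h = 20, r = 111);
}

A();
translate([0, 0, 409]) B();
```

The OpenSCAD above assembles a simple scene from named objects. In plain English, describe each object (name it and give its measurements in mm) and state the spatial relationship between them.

A is a four-legged stool. The seat is a 280×324×25 mm slab whose top surface is at z = 409 mm; four round legs, each 48 mm in diameter, run from the floor (z = 0) to the underside of the seat, each leg's axis is inset half a diameter from the nearest pair of seat edges (so the leg's bounding box is flush with the corner).

B is a spool: two coaxial disc flanges of radius 111 mm and thickness 20 mm, joined by a core cylinder of radius 19 mm and height 257 mm. The lower flange rests on z = 0 and the three cylinders share a vertical axis.

The spool is on top of the stool.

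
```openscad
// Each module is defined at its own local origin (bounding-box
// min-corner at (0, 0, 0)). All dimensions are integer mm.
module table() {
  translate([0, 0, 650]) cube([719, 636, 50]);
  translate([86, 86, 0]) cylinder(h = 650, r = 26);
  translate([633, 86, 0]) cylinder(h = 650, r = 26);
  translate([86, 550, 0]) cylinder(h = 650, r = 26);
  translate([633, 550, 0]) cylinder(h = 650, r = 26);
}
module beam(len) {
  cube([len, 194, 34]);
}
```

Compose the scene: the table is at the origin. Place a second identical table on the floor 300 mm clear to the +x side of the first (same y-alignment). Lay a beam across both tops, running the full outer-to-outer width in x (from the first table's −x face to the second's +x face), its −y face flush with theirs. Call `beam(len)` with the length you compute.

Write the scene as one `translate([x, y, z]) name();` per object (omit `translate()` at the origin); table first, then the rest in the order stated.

table();
translate([1019, 0, 0]) table();
translate([0, 0, 700]) beam(1738);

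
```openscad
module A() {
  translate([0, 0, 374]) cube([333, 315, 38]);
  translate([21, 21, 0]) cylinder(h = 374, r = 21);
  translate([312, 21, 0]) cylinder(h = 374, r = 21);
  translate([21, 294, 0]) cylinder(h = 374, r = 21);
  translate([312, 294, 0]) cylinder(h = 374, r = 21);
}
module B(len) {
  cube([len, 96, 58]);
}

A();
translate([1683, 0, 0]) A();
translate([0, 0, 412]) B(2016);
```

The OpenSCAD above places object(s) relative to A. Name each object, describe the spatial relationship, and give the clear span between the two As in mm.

Second stool starts at x = 1683; first ends at x = 333; clear span = 1683 − 333 = 1350 mm.

A is a stool. B is a beam. A beam spans the tops of two stools. The clear span between the two stools is 1350 mm.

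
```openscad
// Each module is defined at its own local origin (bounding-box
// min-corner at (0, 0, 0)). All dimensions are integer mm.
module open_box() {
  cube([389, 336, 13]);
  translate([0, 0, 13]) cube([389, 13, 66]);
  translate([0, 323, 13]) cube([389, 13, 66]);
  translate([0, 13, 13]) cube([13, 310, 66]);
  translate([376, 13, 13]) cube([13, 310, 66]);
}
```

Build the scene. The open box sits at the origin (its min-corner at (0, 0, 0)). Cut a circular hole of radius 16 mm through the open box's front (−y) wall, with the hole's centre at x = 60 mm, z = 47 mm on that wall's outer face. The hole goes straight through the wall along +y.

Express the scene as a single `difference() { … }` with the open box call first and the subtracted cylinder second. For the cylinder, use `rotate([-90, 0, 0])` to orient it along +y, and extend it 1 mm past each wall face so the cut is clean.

difference() {
  open_box();
  translate([60, -1, 47]) rotate([-90, 0, 0]) cylinder(h = 15, r = 16);
}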